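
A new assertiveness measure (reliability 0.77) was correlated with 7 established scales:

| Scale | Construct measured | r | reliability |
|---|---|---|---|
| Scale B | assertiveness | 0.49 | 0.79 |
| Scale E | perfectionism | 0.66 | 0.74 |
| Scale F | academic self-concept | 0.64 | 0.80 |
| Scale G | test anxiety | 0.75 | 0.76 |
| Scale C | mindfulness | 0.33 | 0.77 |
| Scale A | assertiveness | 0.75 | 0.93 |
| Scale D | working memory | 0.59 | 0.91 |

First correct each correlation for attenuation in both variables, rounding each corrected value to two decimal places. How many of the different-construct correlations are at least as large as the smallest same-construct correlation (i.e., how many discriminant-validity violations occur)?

Disattenuated r (r / √(r_scale · r_new)):
  Scale B (conv): 0.49 / √(0.79·0.77) = 0.63
  Scale E (disc): 0.66 / √(0.74·0.77) = 0.87
  Scale F (disc): 0.64 / √(0.80·0.77) = 0.82
  Scale G (disc): 0.75 / √(0.76·0.77) = 0.98
  Scale C (disc): 0.33 / √(0.77·0.77) = 0.43
  Scale A (conv): 0.75 / √(0.93·0.77) = 0.89
  Scale D (disc): 0.59 / √(0.91·0.77) = 0.70
Smallest convergent = 0.63. Discriminant values: 0.87, 0.82, 0.98, 0.43, 0.70; count ≥ 0.63 → 4.

4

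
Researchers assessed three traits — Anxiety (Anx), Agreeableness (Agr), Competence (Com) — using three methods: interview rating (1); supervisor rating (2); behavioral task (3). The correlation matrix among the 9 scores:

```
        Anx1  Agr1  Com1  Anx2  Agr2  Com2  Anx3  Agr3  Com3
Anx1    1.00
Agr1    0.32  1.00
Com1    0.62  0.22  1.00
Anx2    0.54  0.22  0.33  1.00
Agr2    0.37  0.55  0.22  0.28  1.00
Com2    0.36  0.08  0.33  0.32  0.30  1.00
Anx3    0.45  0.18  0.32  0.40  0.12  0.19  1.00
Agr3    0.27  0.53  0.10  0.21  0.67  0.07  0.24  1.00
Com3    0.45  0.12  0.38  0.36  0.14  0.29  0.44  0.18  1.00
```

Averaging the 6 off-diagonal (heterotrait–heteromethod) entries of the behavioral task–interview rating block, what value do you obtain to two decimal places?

HTHM values (method 3 × method 1): 0.18, 0.32, 0.27, 0.10, 0.45, 0.12; mean = 1.44/6 = 0.24.

0.24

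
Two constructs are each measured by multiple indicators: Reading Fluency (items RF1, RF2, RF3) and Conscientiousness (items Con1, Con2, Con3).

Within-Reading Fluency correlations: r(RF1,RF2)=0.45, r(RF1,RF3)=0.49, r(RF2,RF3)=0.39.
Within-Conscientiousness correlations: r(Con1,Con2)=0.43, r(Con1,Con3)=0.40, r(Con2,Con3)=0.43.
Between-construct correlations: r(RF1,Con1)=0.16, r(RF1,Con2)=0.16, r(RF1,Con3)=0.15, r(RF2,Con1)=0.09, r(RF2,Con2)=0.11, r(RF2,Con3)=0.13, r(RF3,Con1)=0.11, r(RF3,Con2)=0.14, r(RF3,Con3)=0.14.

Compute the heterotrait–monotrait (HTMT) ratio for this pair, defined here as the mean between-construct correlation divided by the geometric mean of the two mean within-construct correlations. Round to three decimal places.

Mean heterotrait r = 1.19/9 = 0.1322.
Mean within-RF = 1.33/3 = 0.4433; mean within-Con = 1.26/3 = 0.4200.
Geometric mean = √(0.4433 × 0.4200) = 0.4315.
HTMT = 0.1322 / 0.4315 = 0.306.

0.306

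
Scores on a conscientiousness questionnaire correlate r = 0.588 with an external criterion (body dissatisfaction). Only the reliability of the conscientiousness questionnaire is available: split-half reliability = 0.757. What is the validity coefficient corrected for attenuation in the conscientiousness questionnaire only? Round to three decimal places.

Single correction: r_c = r_obs / √r_xx = 0.588 / √0.757 = 0.588 / 0.8701 ≈ 0.676.

0.676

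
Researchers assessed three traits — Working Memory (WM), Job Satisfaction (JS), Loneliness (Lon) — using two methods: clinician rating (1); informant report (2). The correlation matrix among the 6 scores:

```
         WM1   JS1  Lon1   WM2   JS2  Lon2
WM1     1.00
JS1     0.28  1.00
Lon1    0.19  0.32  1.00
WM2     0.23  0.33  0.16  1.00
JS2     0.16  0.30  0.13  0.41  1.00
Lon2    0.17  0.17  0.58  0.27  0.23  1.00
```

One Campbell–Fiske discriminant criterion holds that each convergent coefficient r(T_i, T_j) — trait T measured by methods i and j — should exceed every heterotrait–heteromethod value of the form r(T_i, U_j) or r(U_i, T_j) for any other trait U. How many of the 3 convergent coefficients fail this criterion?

Convergent coefficients and their comparison sets:
WM (methods 1·2): 0.23 vs {0.16, 0.33, 0.17, 0.16} → fail.
JS (methods 1·2): 0.30 vs {0.33, 0.16, 0.17, 0.13} → fail.
Lon (methods 1·2): 0.58 vs {0.16, 0.17, 0.13, 0.17} → pass.
2 of 3 fail.

2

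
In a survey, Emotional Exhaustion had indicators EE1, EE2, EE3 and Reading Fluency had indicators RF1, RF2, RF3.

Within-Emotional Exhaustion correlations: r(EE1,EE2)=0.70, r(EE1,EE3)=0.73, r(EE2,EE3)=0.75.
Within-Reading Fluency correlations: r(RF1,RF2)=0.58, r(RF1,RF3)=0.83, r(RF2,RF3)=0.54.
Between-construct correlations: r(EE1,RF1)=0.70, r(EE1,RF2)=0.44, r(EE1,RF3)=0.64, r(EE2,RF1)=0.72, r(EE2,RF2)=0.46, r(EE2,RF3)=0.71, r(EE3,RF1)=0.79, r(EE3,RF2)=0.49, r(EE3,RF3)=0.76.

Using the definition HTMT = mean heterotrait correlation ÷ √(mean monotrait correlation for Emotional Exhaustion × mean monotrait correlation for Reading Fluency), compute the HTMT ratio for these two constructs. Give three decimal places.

0.923

Mean heterotrait r = 5.71/9 = 0.6344.
Mean within-EE = 2.18/3 = 0.7267; mean within-RF = 1.95/3 = 0.6500.
Geometric mean = √(0.7267 × 0.6500) = 0.6873.
HTMT = 0.6344 / 0.6873 = 0.923.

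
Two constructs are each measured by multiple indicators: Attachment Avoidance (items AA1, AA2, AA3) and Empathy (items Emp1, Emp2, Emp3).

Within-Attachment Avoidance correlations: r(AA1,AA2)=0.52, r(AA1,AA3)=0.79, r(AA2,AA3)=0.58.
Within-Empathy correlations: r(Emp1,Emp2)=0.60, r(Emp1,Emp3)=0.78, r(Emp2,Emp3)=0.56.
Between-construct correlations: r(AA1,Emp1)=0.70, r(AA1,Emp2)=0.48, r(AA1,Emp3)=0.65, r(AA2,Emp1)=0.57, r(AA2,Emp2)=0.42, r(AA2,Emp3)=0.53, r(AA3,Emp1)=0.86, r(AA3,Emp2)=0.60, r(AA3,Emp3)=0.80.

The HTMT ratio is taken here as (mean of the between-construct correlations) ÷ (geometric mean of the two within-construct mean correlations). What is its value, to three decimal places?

Mean heterotrait r = 5.61/9 = 0.6233.
Mean within-AA = 1.89/3 = 0.6300; mean within-Emp = 1.94/3 = 0.6467.
Geometric mean = √(0.6300 × 0.6467) = 0.6383.
HTMT = 0.6233 / 0.6383 = 0.977.

0.977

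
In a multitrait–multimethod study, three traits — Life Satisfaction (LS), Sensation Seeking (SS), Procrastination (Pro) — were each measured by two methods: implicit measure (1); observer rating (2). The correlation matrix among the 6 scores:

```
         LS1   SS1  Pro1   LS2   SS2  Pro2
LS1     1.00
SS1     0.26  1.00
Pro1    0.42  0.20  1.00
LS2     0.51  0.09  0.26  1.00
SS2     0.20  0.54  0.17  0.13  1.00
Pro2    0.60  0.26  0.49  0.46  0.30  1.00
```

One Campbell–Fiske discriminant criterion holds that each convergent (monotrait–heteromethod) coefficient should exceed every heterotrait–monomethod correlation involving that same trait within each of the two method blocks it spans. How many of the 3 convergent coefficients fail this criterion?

Checking each validity diagonal entry against its comparison values:
LS (methods 1·2): 0.51 vs {0.26, 0.13, 0.42, 0.46} → pass.
SS (methods 1·2): 0.54 vs {0.26, 0.13, 0.20, 0.30} → pass.
Pro (methods 1·2): 0.49 vs {0.42, 0.46, 0.20, 0.30} → pass.
0 of 3 fail.

0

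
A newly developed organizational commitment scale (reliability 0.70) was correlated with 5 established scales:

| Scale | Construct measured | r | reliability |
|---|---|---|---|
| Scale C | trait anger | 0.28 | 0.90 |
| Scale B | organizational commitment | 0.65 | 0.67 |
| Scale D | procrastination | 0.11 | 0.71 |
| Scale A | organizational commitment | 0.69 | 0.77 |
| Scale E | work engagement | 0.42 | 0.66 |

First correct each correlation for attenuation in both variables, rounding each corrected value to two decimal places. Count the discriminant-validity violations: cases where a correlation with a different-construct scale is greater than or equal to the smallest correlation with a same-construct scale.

Disattenuated r (r / √(r_scale · r_new)):
  Scale C (disc): 0.28 / √(0.90·0.70) = 0.35
  Scale B (conv): 0.65 / √(0.67·0.70) = 0.95
  Scale D (disc): 0.11 / √(0.71·0.70) = 0.16
  Scale A (conv): 0.69 / √(0.77·0.70) = 0.94
  Scale E (disc): 0.42 / √(0.66·0.70) = 0.62
Smallest convergent = 0.94. Discriminant values: 0.35, 0.16, 0.62; count ≥ 0.94 → 0.

0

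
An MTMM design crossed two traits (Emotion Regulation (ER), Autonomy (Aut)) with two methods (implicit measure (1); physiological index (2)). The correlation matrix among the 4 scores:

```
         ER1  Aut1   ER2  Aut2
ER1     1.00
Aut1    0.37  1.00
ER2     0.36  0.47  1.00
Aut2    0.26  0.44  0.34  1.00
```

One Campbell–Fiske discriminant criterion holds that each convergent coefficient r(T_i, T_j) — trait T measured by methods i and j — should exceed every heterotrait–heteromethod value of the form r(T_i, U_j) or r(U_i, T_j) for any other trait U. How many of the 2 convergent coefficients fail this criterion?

2

Convergent coefficients and their comparison sets:
ER (methods 1·2): 0.36 vs {0.26, 0.47} → fail.
Aut (methods 1·2): 0.44 vs {0.47, 0.26} → fail.
2 of 2 fail.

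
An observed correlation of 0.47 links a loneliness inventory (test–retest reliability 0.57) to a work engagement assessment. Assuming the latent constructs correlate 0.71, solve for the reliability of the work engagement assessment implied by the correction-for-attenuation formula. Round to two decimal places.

0.77

r_true = r_obs / √(r_xx · r_yy) ⇒ 0.71 = 0.47 / √(0.57 · r_yy).
√(0.57 · r_yy) = 0.47 / 0.71 = 0.6620; 0.57 · r_yy = 0.4382; r_yy = 0.4382 / 0.57 ≈ 0.77.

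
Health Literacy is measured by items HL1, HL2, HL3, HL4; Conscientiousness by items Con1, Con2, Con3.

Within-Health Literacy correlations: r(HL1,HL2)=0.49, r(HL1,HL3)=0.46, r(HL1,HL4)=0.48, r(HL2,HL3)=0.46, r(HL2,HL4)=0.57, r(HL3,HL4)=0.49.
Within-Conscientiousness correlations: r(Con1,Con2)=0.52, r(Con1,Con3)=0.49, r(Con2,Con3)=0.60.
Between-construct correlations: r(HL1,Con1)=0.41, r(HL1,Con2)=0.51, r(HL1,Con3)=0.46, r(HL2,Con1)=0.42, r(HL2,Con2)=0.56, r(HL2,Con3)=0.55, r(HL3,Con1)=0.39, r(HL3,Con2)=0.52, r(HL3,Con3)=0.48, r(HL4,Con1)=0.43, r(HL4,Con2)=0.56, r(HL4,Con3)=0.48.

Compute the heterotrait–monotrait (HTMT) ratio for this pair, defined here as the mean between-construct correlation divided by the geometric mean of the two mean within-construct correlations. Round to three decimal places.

Mean between = 5.77/12 = 0.4808.
Mean within-HL = 2.95/6 = 0.4917; mean within-Con = 1.61/3 = 0.5367.
Geometric mean = √(0.4917 × 0.5367) = 0.5137.
HTMT = 0.4808 / 0.5137 = 0.936.

0.936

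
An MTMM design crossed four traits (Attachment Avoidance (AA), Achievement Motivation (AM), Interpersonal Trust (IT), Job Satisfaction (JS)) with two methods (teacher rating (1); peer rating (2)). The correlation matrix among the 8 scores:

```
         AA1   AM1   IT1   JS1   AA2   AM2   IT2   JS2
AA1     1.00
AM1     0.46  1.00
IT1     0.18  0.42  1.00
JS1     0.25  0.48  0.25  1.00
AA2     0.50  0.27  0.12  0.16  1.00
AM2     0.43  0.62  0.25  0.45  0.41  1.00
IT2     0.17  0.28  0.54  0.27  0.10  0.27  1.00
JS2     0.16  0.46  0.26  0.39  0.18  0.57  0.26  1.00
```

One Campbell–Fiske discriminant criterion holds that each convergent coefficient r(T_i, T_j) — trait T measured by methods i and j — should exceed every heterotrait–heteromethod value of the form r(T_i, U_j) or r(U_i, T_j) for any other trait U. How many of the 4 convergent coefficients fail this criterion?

Checking each validity diagonal entry against its comparison values:
AA (methods 1·2): 0.50 vs {0.43, 0.27, 0.17, 0.12, 0.16, 0.16} → pass.
AM (methods 1·2): 0.62 vs {0.27, 0.43, 0.28, 0.25, 0.46, 0.45} → pass.
IT (methods 1·2): 0.54 vs {0.12, 0.17, 0.25, 0.28, 0.26, 0.27} → pass.
JS (methods 1·2): 0.39 vs {0.16, 0.16, 0.45, 0.46, 0.27, 0.26} → fail.
1 of 4 fail.

1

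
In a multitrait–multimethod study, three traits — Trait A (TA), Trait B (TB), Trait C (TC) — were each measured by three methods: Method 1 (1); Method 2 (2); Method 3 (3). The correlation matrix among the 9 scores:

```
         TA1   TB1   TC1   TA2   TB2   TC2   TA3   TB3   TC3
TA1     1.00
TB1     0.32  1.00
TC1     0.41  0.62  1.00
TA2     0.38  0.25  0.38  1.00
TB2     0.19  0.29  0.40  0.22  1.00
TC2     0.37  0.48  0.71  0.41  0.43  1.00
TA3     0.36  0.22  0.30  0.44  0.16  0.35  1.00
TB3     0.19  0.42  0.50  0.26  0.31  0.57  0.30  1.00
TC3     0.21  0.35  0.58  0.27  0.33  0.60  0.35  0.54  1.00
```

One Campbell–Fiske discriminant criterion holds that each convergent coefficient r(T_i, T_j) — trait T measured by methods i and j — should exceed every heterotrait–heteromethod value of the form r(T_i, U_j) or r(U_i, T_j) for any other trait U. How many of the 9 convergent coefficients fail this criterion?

4

Convergent coefficients and their comparison sets:
TA (methods 1·2): 0.38 vs {0.19, 0.25, 0.37, 0.38} → fail.
TA (methods 1·3): 0.36 vs {0.19, 0.22, 0.21, 0.30} → pass.
TA (methods 2·3): 0.44 vs {0.26, 0.16, 0.27, 0.35} → pass.
TB (methods 1·2): 0.29 vs {0.25, 0.19, 0.48, 0.40} → fail.
TB (methods 1·3): 0.42 vs {0.22, 0.19, 0.35, 0.50} → fail.
TB (methods 2·3): 0.31 vs {0.16, 0.26, 0.33, 0.57} → fail.
TC (methods 1·2): 0.71 vs {0.38, 0.37, 0.40, 0.48} → pass.
TC (methods 1·3): 0.58 vs {0.30, 0.21, 0.50, 0.35} → pass.
TC (methods 2·3): 0.60 vs {0.35, 0.27, 0.57, 0.33} → pass.
4 of 9 fail.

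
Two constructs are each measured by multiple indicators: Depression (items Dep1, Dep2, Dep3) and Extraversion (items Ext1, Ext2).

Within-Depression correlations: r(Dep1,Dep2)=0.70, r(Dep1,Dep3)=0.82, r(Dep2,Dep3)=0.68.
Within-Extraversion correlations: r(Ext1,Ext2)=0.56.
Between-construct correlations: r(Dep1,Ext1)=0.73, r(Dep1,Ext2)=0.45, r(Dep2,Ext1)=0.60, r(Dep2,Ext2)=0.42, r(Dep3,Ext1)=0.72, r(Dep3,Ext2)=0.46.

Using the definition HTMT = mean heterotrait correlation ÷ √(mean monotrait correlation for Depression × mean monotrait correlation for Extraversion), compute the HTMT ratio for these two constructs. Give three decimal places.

Between-construct mean = 3.38/6 = 0.5633.
Mean within-Dep = 2.20/3 = 0.7333; mean within-Ext = 0.56/1 = 0.5600.
Geometric mean = √(0.7333 × 0.5600) = 0.6408.
HTMT = 0.5633 / 0.6408 = 0.879.

0.879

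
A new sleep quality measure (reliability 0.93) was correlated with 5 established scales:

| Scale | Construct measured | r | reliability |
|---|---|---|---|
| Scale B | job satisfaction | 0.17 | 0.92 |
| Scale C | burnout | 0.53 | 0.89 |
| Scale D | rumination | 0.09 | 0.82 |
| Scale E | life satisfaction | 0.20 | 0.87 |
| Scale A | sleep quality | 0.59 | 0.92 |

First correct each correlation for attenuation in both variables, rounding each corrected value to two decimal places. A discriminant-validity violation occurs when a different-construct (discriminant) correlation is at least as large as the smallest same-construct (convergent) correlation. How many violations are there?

Disattenuated r (r / √(r_scale · r_new)):
  Scale B (disc): 0.17 / √(0.92·0.93) = 0.18
  Scale C (disc): 0.53 / √(0.89·0.93) = 0.58
  Scale D (disc): 0.09 / √(0.82·0.93) = 0.10
  Scale E (disc): 0.20 / √(0.87·0.93) = 0.22
  Scale A (conv): 0.59 / √(0.92·0.93) = 0.64
Smallest convergent = 0.64. Discriminant values: 0.18, 0.58, 0.10, 0.22; count ≥ 0.64 → 0.

0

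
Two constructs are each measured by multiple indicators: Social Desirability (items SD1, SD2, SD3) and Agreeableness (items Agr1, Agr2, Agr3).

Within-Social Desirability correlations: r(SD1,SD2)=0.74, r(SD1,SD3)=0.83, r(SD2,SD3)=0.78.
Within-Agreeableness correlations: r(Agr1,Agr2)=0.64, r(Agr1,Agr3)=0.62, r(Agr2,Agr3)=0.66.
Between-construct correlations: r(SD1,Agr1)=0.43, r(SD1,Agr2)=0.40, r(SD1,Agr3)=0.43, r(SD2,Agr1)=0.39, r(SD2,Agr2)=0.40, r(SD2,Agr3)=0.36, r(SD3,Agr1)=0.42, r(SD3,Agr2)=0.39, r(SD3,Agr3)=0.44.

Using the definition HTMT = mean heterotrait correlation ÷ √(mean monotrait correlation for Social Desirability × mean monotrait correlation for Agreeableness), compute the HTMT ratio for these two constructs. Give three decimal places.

Mean between = 3.66/9 = 0.4067.
Mean within-SD = 2.35/3 = 0.7833; mean within-Agr = 1.92/3 = 0.6400.
Geometric mean = √(0.7833 × 0.6400) = 0.7080.
HTMT = 0.4067 / 0.7080 = 0.574.

0.574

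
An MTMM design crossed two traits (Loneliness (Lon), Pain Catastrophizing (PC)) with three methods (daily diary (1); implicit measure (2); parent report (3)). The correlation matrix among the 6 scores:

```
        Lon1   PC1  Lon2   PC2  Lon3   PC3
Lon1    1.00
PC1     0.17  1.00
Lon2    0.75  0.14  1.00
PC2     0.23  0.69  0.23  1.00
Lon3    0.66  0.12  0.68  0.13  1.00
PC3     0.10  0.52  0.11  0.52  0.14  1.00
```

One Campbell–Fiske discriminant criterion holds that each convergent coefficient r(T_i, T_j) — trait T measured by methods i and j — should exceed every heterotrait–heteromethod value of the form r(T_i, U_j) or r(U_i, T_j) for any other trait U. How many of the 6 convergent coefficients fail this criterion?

0

Each convergent coefficient versus the relevant comparison correlations:
Lon (methods 1·2): 0.75 vs {0.23, 0.14} → pass.
Lon (methods 1·3): 0.66 vs {0.10, 0.12} → pass.
Lon (methods 2·3): 0.68 vs {0.11, 0.13} → pass.
PC (methods 1·2): 0.69 vs {0.14, 0.23} → pass.
PC (methods 1·3): 0.52 vs {0.12, 0.10} → pass.
PC (methods 2·3): 0.52 vs {0.13, 0.11} → pass.
0 of 6 fail.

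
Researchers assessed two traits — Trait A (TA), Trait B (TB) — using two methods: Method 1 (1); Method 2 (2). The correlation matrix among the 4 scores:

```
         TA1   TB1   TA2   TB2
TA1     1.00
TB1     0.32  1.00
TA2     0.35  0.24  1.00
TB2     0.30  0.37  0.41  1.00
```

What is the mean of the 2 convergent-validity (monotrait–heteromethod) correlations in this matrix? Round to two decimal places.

Convergent values: 0.35, 0.37; mean = 0.72/2 = 0.36.

0.36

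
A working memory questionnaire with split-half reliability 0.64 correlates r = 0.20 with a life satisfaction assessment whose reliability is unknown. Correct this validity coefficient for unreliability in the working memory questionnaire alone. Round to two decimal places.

0.25

Single correction: r_c = r_obs / √r_xx = 0.20 / √0.64 = 0.20 / 0.8000 ≈ 0.25.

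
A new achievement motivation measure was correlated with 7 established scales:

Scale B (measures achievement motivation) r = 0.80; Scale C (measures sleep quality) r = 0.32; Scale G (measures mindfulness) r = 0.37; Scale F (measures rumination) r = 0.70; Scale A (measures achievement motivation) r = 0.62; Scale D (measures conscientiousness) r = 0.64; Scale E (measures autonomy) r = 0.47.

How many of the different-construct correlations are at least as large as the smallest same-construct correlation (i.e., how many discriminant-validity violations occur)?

Convergent (same construct = achievement motivation): Scale B, Scale A.
Smallest convergent = 0.62. Discriminant values: 0.32, 0.37, 0.70, 0.64, 0.47; count ≥ 0.62 → 2.

2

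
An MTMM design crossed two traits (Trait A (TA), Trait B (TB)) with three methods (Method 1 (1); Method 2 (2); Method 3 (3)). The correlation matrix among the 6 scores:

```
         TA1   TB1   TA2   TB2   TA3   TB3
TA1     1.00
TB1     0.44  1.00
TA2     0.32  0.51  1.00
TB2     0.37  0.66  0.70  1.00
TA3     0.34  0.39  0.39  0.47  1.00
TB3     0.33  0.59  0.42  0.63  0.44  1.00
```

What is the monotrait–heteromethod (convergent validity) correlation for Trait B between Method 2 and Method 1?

Same trait (TB), different methods: r(TB2, TB1) = 0.66.

0.66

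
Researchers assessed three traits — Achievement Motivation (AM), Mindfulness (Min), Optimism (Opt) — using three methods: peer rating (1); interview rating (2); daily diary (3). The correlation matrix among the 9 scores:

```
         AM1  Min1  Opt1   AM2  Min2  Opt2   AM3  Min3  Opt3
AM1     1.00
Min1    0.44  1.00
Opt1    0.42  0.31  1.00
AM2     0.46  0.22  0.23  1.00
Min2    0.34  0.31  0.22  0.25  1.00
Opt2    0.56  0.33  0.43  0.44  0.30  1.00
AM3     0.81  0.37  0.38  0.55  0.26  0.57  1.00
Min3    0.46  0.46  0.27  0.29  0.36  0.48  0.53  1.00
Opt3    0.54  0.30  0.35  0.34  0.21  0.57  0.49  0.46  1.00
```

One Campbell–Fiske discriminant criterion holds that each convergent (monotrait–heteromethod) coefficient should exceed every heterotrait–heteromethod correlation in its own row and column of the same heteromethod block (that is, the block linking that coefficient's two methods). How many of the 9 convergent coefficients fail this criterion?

Each convergent coefficient versus the relevant comparison correlations:
AM (methods 1·2): 0.46 vs {0.34, 0.22, 0.56, 0.23} → fail.
AM (methods 1·3): 0.81 vs {0.46, 0.37, 0.54, 0.38} → pass.
AM (methods 2·3): 0.55 vs {0.29, 0.26, 0.34, 0.57} → fail.
Min (methods 1·2): 0.31 vs {0.22, 0.34, 0.33, 0.22} → fail.
Min (methods 1·3): 0.46 vs {0.37, 0.46, 0.30, 0.27} → fail.
Min (methods 2·3): 0.36 vs {0.26, 0.29, 0.21, 0.48} → fail.
Opt (methods 1·2): 0.43 vs {0.23, 0.56, 0.22, 0.33} → fail.
Opt (methods 1·3): 0.35 vs {0.38, 0.54, 0.27, 0.30} → fail.
Opt (methods 2·3): 0.57 vs {0.57, 0.34, 0.48, 0.21} → fail.
8 of 9 fail.

8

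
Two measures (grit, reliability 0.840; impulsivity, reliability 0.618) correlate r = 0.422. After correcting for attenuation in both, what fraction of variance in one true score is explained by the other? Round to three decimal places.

Disattenuated r = 0.422 / √(0.840 × 0.618) = 0.422 / 0.7205 = 0.5857.
Shared true-score variance = 0.5857² = 0.3430 ≈ 0.343.

0.343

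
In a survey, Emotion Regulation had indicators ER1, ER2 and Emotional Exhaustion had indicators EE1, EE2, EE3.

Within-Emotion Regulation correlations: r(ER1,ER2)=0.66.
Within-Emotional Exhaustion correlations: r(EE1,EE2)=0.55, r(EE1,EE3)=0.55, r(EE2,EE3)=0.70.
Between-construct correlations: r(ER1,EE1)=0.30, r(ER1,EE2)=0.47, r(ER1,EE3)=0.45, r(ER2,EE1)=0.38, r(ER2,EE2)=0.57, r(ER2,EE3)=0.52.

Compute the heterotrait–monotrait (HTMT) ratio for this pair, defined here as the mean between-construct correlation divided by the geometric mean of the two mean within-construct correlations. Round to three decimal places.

Mean between = 2.69/6 = 0.4483.
Mean within-ER = 0.66/1 = 0.6600; mean within-EE = 1.80/3 = 0.6000.
Geometric mean = √(0.6600 × 0.6000) = 0.6293.
HTMT = 0.4483 / 0.6293 = 0.712.

0.712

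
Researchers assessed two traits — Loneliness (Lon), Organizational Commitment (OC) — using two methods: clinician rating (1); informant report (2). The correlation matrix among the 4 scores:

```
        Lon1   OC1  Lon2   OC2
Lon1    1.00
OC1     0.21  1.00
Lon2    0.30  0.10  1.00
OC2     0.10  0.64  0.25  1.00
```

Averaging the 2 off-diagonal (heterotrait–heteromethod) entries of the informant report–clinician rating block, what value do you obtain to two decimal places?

0.10

HTHM values (method 2 × method 1): 0.10, 0.10; mean = 0.20/2 = 0.10.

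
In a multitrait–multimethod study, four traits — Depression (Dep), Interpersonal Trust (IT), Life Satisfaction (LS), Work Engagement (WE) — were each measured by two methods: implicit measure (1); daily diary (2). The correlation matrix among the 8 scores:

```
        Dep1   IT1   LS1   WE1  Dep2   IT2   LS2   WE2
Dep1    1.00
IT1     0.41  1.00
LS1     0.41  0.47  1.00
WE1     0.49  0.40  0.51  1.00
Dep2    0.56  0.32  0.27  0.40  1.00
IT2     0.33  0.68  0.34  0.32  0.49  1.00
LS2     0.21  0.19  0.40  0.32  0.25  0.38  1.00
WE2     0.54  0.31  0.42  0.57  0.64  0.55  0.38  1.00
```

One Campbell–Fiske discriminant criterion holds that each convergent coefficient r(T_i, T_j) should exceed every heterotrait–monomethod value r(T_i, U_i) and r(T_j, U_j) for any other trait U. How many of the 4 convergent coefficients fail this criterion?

3

Checking each validity diagonal entry against its comparison values:
Dep (methods 1·2): 0.56 vs {0.41, 0.49, 0.41, 0.25, 0.49, 0.64} → fail.
IT (methods 1·2): 0.68 vs {0.41, 0.49, 0.47, 0.38, 0.40, 0.55} → pass.
LS (methods 1·2): 0.40 vs {0.41, 0.25, 0.47, 0.38, 0.51, 0.38} → fail.
WE (methods 1·2): 0.57 vs {0.49, 0.64, 0.40, 0.55, 0.51, 0.38} → fail.
3 of 4 fail.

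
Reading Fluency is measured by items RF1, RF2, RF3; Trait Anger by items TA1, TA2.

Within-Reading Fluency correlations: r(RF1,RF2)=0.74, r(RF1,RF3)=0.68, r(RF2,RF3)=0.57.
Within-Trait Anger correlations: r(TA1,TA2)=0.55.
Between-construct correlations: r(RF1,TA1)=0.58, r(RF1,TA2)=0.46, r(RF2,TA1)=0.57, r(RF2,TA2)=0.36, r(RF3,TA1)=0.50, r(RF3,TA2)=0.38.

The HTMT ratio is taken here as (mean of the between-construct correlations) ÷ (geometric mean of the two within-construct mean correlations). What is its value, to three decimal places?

Between-construct mean = 2.85/6 = 0.4750.
Mean within-RF = 1.99/3 = 0.6633; mean within-TA = 0.55/1 = 0.5500.
Geometric mean = √(0.6633 × 0.5500) = 0.6040.
HTMT = 0.4750 / 0.6040 = 0.786.

0.786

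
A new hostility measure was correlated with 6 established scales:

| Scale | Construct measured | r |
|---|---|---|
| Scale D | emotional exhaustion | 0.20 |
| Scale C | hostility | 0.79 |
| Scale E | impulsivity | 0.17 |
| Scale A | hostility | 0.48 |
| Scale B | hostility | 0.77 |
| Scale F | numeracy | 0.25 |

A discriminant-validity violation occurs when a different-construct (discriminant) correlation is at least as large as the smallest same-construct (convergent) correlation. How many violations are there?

0

Convergent (same construct = hostility): Scale C, Scale A, Scale B.
Smallest convergent = 0.48. Discriminant values: 0.20, 0.17, 0.25; count ≥ 0.48 → 0.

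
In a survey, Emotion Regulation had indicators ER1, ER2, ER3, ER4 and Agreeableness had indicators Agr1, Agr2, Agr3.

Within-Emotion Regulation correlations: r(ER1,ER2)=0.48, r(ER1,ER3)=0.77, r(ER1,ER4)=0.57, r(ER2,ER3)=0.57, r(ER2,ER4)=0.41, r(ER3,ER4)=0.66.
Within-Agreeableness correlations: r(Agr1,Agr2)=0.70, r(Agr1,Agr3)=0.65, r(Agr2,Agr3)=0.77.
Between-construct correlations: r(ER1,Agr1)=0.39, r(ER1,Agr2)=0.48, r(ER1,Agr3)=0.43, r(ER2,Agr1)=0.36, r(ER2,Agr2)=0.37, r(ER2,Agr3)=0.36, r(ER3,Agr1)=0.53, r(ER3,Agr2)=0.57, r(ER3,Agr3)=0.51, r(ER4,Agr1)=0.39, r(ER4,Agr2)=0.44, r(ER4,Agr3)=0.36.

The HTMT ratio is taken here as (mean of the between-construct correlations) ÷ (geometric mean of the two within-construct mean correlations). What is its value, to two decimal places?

Between-construct mean = 5.19/12 = 0.4325.
Mean within-ER = 3.46/6 = 0.5767; mean within-Agr = 2.12/3 = 0.7067.
Geometric mean = √(0.5767 × 0.7067) = 0.6384.
HTMT = 0.4325 / 0.6384 = 0.68.

0.68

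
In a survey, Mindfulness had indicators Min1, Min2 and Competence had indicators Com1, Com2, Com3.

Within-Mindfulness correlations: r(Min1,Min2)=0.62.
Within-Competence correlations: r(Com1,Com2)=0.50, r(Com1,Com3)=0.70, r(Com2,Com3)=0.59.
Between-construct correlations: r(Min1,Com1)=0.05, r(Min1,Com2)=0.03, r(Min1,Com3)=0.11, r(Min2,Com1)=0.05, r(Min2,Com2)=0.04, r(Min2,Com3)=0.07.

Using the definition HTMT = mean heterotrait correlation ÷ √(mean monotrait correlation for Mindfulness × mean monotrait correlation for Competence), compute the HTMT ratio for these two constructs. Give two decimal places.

Mean heterotrait r = 0.35/6 = 0.0583.
Mean within-Min = 0.62/1 = 0.6200; mean within-Com = 1.79/3 = 0.5967.
Geometric mean = √(0.6200 × 0.5967) = 0.6082.
HTMT = 0.0583 / 0.6082 = 0.10.

0.10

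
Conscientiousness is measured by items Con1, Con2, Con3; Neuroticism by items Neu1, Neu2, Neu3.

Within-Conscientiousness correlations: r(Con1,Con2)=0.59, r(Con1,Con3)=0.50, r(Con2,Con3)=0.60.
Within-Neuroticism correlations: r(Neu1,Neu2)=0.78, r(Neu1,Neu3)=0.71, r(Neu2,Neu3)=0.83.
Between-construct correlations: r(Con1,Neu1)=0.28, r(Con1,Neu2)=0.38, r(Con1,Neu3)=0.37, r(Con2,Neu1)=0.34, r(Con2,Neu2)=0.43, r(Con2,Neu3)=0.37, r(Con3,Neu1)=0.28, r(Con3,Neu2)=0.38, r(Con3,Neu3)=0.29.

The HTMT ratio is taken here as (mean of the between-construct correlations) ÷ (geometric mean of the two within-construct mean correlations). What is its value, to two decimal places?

0.53

Mean between = 3.12/9 = 0.3467.
Mean within-Con = 1.69/3 = 0.5633; mean within-Neu = 2.32/3 = 0.7733.
Geometric mean = √(0.5633 × 0.7733) = 0.6600.
HTMT = 0.3467 / 0.6600 = 0.53.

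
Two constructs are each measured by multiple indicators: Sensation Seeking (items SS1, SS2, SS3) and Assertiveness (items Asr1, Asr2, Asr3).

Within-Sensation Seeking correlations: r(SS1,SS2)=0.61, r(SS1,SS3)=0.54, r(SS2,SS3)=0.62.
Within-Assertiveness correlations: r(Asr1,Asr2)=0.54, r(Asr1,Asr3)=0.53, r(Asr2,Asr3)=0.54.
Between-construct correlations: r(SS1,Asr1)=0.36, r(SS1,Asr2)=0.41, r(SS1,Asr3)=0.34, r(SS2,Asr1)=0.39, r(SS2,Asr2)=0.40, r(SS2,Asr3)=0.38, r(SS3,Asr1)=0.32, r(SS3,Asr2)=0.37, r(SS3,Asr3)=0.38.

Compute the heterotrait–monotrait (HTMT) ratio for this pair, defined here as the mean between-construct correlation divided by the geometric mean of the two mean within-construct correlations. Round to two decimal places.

Mean heterotrait r = 3.35/9 = 0.3722.
Mean within-SS = 1.77/3 = 0.5900; mean within-Asr = 1.61/3 = 0.5367.
Geometric mean = √(0.5900 × 0.5367) = 0.5627.
HTMT = 0.3722 / 0.5627 = 0.66.

0.66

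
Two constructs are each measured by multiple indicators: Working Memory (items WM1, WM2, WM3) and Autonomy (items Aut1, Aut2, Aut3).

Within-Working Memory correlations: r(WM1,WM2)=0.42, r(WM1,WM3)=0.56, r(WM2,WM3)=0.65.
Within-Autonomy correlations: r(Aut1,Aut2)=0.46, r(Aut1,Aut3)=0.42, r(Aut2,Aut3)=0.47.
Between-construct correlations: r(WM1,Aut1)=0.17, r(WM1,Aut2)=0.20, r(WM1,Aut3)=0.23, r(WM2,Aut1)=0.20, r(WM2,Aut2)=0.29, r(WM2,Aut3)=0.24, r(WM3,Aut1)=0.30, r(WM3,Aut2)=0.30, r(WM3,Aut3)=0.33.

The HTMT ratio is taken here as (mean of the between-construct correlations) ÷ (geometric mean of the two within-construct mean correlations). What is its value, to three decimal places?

0.508

Mean heterotrait r = 2.26/9 = 0.2511.
Mean within-WM = 1.63/3 = 0.5433; mean within-Aut = 1.35/3 = 0.4500.
Geometric mean = √(0.5433 × 0.4500) = 0.4945.
HTMT = 0.2511 / 0.4945 = 0.508.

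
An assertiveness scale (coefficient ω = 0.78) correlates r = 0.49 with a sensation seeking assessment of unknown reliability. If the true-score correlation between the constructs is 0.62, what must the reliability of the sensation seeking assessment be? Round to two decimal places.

0.80

r_true = r_obs / √(r_xx · r_yy) ⇒ 0.62 = 0.49 / √(0.78 · r_yy).
√(0.78 · r_yy) = 0.49 / 0.62 = 0.7903; 0.78 · r_yy = 0.6246; r_yy = 0.6246 / 0.78 ≈ 0.80.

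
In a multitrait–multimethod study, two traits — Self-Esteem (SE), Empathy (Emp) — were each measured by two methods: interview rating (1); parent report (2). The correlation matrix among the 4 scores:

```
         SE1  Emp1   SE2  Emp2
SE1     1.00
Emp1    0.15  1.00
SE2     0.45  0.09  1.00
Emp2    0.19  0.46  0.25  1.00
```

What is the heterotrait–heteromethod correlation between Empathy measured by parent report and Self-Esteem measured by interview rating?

Different traits and methods: r(Emp2, SE1) = 0.19.

0.19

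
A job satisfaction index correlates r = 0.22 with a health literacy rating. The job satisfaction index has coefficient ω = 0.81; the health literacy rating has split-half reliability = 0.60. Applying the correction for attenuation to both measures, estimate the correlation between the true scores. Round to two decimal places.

r_true = r_obs / √(r_xx · r_yy) = 0.22 / √(0.81 × 0.60) = 0.22 / √0.4860 = 0.22 / 0.6971 ≈ 0.32.

0.32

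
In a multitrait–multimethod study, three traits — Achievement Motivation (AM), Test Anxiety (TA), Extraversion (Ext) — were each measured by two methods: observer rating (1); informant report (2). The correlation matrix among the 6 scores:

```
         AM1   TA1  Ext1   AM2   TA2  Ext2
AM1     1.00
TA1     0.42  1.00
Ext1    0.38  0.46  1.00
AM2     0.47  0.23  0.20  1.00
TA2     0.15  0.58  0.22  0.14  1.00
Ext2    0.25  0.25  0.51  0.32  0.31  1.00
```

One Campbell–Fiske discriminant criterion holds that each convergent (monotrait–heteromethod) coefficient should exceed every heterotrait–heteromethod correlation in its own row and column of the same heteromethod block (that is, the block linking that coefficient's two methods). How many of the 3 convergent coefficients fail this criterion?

0

Checking each validity diagonal entry against its comparison values:
AM (methods 1·2): 0.47 vs {0.15, 0.23, 0.25, 0.20} → pass.
TA (methods 1·2): 0.58 vs {0.23, 0.15, 0.25, 0.22} → pass.
Ext (methods 1·2): 0.51 vs {0.20, 0.25, 0.22, 0.25} → pass.
0 of 3 fail.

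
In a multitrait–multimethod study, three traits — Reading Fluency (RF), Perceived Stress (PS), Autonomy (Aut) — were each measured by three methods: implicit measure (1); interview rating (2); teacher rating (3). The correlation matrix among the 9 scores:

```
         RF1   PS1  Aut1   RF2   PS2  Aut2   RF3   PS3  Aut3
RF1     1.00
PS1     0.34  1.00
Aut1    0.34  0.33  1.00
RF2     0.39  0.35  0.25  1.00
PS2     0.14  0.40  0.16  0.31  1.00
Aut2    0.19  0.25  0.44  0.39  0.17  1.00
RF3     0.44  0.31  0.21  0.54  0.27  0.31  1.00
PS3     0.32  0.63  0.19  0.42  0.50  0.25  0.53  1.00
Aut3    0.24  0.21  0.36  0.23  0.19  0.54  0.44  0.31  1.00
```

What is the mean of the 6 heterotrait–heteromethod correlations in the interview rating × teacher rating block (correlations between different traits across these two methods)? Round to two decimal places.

HTHM values (method 2 × method 3): 0.42, 0.23, 0.27, 0.19, 0.31, 0.25; mean = 1.67/6 = 0.28.

0.28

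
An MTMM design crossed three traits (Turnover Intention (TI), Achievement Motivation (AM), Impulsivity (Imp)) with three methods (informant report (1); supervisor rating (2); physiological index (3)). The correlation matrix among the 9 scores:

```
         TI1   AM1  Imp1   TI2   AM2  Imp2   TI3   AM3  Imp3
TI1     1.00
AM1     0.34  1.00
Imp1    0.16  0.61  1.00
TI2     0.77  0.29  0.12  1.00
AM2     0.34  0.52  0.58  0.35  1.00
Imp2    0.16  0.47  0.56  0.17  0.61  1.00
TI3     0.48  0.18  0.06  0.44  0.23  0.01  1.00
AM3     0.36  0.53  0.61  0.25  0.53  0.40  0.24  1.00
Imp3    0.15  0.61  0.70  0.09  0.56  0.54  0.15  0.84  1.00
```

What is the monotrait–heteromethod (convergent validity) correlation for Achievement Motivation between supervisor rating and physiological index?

Same trait (AM), different methods: r(AM2, AM3) = 0.53.

0.53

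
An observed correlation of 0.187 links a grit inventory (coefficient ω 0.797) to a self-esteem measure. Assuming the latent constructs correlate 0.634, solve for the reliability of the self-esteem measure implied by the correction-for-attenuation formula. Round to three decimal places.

r_true = r_obs / √(r_xx · r_yy) ⇒ 0.634 = 0.187 / √(0.797 · r_yy).
√(0.797 · r_yy) = 0.187 / 0.634 = 0.2950; 0.797 · r_yy = 0.0870; r_yy = 0.0870 / 0.797 ≈ 0.109.

0.109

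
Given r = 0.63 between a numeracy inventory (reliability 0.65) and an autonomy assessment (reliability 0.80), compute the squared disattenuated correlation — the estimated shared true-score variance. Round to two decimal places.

0.76

Disattenuated r = 0.63 / √(0.65 × 0.80) = 0.63 / 0.7211 = 0.8737.
Shared true-score variance = 0.8737² = 0.7634 ≈ 0.76.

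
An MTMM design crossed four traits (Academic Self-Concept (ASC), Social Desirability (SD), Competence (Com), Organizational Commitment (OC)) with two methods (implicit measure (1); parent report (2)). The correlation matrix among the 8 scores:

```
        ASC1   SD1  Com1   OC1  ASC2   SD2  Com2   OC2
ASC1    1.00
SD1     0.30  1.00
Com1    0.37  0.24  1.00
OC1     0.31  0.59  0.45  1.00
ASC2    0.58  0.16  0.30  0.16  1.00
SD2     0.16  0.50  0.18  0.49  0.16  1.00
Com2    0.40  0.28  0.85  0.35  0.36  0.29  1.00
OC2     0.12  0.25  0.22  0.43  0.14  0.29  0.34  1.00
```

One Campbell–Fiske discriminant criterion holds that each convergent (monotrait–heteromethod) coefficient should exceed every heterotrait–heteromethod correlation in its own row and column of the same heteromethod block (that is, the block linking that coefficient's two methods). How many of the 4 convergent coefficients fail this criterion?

Checking each validity diagonal entry against its comparison values:
ASC (methods 1·2): 0.58 vs {0.16, 0.16, 0.40, 0.30, 0.12, 0.16} → pass.
SD (methods 1·2): 0.50 vs {0.16, 0.16, 0.28, 0.18, 0.25, 0.49} → pass.
Com (methods 1·2): 0.85 vs {0.30, 0.40, 0.18, 0.28, 0.22, 0.35} → pass.
OC (methods 1·2): 0.43 vs {0.16, 0.12, 0.49, 0.25, 0.35, 0.22} → fail.
1 of 4 fail.

1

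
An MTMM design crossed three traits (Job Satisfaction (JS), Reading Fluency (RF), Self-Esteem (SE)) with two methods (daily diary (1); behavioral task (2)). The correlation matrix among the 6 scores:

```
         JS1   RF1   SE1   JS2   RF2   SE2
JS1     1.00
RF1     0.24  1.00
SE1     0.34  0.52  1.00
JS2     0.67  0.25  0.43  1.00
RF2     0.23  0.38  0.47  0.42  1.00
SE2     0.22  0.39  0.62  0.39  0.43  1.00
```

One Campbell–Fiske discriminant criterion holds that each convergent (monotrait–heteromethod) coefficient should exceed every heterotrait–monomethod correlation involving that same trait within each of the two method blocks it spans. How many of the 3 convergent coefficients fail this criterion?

Checking each validity diagonal entry against its comparison values:
JS (methods 1·2): 0.67 vs {0.24, 0.42, 0.34, 0.39} → pass.
RF (methods 1·2): 0.38 vs {0.24, 0.42, 0.52, 0.43} → fail.
SE (methods 1·2): 0.62 vs {0.34, 0.39, 0.52, 0.43} → pass.
1 of 3 fail.

1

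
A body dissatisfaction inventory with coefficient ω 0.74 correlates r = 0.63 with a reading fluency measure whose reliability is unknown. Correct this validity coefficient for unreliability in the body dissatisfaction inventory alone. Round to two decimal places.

0.73

Single correction: r_c = r_obs / √r_xx = 0.63 / √0.74 = 0.63 / 0.8602 ≈ 0.73.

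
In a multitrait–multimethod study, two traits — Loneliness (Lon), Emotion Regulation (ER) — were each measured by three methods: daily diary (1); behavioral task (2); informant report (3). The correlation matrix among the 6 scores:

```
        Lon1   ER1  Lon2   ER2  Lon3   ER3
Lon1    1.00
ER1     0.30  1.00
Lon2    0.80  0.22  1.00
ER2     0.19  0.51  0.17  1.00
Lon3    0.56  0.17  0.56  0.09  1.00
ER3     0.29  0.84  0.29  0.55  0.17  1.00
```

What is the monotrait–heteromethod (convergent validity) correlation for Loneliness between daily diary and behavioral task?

Same trait (Lon), different methods: r(Lon1, Lon2) = 0.80.

0.80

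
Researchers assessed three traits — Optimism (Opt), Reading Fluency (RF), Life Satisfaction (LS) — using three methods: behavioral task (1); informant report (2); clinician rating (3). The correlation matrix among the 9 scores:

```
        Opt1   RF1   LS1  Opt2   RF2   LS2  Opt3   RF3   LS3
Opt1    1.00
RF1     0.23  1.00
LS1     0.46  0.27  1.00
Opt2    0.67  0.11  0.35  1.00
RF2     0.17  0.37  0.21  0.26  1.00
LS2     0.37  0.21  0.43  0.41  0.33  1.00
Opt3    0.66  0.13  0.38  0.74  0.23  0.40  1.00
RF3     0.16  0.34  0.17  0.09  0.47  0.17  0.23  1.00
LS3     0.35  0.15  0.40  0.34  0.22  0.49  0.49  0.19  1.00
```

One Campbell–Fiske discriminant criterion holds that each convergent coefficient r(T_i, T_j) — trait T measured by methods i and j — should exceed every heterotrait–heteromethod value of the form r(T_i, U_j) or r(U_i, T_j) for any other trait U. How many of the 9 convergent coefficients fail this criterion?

Checking each validity diagonal entry against its comparison values:
Opt (methods 1·2): 0.67 vs {0.17, 0.11, 0.37, 0.35} → pass.
Opt (methods 1·3): 0.66 vs {0.16, 0.13, 0.35, 0.38} → pass.
Opt (methods 2·3): 0.74 vs {0.09, 0.23, 0.34, 0.40} → pass.
RF (methods 1·2): 0.37 vs {0.11, 0.17, 0.21, 0.21} → pass.
RF (methods 1·3): 0.34 vs {0.13, 0.16, 0.15, 0.17} → pass.
RF (methods 2·3): 0.47 vs {0.23, 0.09, 0.22, 0.17} → pass.
LS (methods 1·2): 0.43 vs {0.35, 0.37, 0.21, 0.21} → pass.
LS (methods 1·3): 0.40 vs {0.38, 0.35, 0.17, 0.15} → pass.
LS (methods 2·3): 0.49 vs {0.40, 0.34, 0.17, 0.22} → pass.
0 of 9 fail.

0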